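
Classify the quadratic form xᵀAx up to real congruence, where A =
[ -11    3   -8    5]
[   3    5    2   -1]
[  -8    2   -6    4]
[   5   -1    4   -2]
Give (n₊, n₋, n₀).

step 0: pivot -11 → sign −
step 1: pivot 64/11 → sign +
step 2: pivot -3/16 → sign −
step 3: pivot 1 → sign +
signature = (2, 2, 0)

Answer: (2, 2, 0)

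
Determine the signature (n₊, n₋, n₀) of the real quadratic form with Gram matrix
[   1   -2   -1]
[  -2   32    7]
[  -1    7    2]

step 0: pivot 1 → sign +
step 1: pivot 28 → sign +
step 2: pivot 3/28 → sign +
signature = (3, 0, 0)

Answer: (3, 0, 0)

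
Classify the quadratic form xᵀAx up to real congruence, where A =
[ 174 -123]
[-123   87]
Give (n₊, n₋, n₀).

Answer: (2, 0, 0)

Derivation:
step 0: pivot 174 → sign +
step 1: pivot 3/58 → sign +
signature = (2, 0, 0)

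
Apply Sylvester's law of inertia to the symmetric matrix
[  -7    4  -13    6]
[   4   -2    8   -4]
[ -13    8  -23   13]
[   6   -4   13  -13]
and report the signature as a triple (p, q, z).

step 0: pivot -7 → sign −
step 1: pivot 2/7 → sign +
step 2: pivot -9 → sign −
step 3: pivot 1 → sign +
signature = (2, 2, 0)

Answer: (2, 2, 0)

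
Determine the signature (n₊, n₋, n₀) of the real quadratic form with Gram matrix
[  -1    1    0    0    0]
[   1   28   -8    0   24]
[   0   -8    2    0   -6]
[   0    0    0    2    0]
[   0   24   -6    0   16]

Answer: (2, 3, 0)

Derivation:
step 0: pivot -1 → sign −
step 1: pivot 29 → sign +
step 2: pivot -6/29 → sign −
step 3: pivot 2 → sign +
step 4: pivot -2 → sign −
signature = (2, 3, 0)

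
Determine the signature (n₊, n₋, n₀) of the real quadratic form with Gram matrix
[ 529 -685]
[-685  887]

Answer: (1, 1, 0)

Derivation:
step 0: pivot 529 → sign +
step 1: pivot -2/529 → sign −
signature = (1, 1, 0)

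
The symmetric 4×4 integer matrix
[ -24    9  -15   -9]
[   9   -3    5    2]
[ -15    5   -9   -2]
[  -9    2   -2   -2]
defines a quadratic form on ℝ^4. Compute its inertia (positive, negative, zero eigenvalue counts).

Answer: (1, 3, 0)

Derivation:
step 0: pivot -24 → sign −
step 1: pivot 3/8 → sign +
step 2: pivot -2/3 → sign −
step 3: pivot -1 → sign −
signature = (1, 3, 0)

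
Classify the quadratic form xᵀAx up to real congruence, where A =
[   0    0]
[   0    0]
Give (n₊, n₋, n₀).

step 0: row/col 0 already zero → sign 0
step 1: row/col 1 already zero → sign 0
signature = (0, 0, 2)

Answer: (0, 0, 2)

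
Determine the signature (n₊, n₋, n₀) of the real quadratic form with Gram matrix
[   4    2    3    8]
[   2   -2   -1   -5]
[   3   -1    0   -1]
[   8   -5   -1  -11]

Answer: (2, 2, 0)

Derivation:
step 0: pivot 4 → sign +
step 1: pivot -3 → sign −
step 2: pivot -1/6 → sign −
step 3: pivot 3/2 → sign +
signature = (2, 2, 0)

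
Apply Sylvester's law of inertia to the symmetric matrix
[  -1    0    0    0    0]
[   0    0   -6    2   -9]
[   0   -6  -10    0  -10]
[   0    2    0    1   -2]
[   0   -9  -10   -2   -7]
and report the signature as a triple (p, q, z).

Answer: (2, 3, 0)

Derivation:
step 0: pivot -1 → sign −
step 1: pivot -10 → sign −
step 2: pivot 18/5 → sign +
step 3: pivot -1/9 → sign −
step 4: pivot 3/2 → sign +
signature = (2, 3, 0)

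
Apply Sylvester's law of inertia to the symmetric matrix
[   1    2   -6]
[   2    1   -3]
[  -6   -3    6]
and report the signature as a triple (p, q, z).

step 0: pivot 1 → sign +
step 1: pivot -3 → sign −
step 2: pivot -3 → sign −
signature = (1, 2, 0)

Answer: (1, 2, 0)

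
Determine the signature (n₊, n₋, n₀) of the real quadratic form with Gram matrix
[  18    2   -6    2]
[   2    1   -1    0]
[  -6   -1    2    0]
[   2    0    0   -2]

step 0: pivot 18 → sign +
step 1: pivot 7/9 → sign +
step 2: pivot -1/7 → sign −
step 3: row/col 3 already zero → sign 0
signature = (2, 1, 1)

Answer: (2, 1, 1)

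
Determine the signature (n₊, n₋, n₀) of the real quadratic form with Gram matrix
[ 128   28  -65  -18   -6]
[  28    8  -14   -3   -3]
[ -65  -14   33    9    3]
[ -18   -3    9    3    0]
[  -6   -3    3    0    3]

Answer: (4, 1, 0)

Derivation:
step 0: pivot 128 → sign +
step 1: pivot 15/8 → sign +
step 2: pivot -1/30 → sign −
step 3: pivot 15/8 → sign +
step 4: pivot 6/5 → sign +
signature = (4, 1, 0)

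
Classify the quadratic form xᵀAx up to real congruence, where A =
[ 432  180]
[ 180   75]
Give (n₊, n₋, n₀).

step 0: pivot 432 → sign +
step 1: row/col 1 already zero → sign 0
signature = (1, 0, 1)

Answer: (1, 0, 1)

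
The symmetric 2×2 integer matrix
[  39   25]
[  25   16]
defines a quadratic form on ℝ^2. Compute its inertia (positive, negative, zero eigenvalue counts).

step 0: pivot 39 → sign +
step 1: pivot -1/39 → sign −
signature = (1, 1, 0)

Answer: (1, 1, 0)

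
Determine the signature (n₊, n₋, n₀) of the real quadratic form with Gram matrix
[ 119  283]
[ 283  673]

step 0: pivot 119 → sign +
step 1: pivot -2/119 → sign −
signature = (1, 1, 0)

Answer: (1, 1, 0)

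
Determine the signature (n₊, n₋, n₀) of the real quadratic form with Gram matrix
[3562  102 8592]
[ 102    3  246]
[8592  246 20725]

Answer: (2, 1, 0)

Derivation:
step 0: pivot 3562 → sign +
step 1: pivot 141/1781 → sign +
step 2: pivot -1/47 → sign −
signature = (2, 1, 0)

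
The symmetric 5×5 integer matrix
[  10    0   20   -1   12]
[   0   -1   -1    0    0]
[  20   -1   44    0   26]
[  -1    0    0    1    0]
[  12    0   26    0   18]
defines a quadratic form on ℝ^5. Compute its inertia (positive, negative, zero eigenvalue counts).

step 0: pivot 10 → sign +
step 1: pivot -1 → sign −
step 2: pivot 5 → sign +
step 3: pivot 1/10 → sign +
step 4: pivot 6/5 → sign +
signature = (4, 1, 0)

Answer: (4, 1, 0)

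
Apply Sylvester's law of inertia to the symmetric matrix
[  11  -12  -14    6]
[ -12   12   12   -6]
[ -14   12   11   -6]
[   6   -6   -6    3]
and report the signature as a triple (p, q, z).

step 0: pivot 11 → sign +
step 1: pivot -12/11 → sign −
step 2: pivot 3 → sign +
step 3: row/col 3 already zero → sign 0
signature = (2, 1, 1)

Answer: (2, 1, 1)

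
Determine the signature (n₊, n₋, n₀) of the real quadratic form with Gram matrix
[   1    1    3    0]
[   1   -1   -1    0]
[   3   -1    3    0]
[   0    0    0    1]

Answer: (3, 1, 0)

Derivation:
step 0: pivot 1 → sign +
step 1: pivot -2 → sign −
step 2: pivot 2 → sign +
step 3: pivot 1 → sign +
signature = (3, 1, 0)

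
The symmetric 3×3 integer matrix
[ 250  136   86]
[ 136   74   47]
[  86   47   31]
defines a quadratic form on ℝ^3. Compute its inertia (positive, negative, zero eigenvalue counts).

Answer: (2, 1, 0)

Derivation:
step 0: pivot 250 → sign +
step 1: pivot 2/125 → sign +
step 2: pivot -3/2 → sign −
signature = (2, 1, 0)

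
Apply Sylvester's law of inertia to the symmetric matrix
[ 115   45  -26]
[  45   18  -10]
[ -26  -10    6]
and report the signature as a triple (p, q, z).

step 0: pivot 115 → sign +
step 1: pivot 9/23 → sign +
step 2: pivot 2/45 → sign +
signature = (3, 0, 0)

Answer: (3, 0, 0)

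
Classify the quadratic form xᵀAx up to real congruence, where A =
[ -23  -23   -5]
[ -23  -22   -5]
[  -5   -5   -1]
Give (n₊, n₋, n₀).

Answer: (2, 1, 0)

Derivation:
step 0: pivot -23 → sign −
step 1: pivot 1 → sign +
step 2: pivot 2/23 → sign +
signature = (2, 1, 0)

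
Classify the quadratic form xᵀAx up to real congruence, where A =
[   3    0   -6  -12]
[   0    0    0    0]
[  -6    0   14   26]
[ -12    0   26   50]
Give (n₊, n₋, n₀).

step 0: pivot 3 → sign +
step 1: pivot 2 → sign +
step 2: row/col 2 already zero → sign 0
step 3: row/col 3 already zero → sign 0
signature = (2, 0, 2)

Answer: (2, 0, 2)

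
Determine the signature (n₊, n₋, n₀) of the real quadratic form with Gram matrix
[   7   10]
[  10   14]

step 0: pivot 7 → sign +
step 1: pivot -2/7 → sign −
signature = (1, 1, 0)

Answer: (1, 1, 0)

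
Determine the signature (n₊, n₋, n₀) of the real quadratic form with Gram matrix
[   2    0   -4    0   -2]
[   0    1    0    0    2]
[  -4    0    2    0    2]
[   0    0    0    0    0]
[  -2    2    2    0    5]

Answer: (2, 2, 1)

Derivation:
step 0: pivot 2 → sign +
step 1: pivot 1 → sign +
step 2: pivot -6 → sign −
step 3: pivot -1/3 → sign −
step 4: row/col 4 already zero → sign 0
signature = (2, 2, 1)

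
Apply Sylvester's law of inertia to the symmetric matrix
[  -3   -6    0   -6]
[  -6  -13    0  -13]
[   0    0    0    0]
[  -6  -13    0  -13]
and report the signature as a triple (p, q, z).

Answer: (0, 2, 2)

Derivation:
step 0: pivot -3 → sign −
step 1: pivot -1 → sign −
step 2: row/col 2 already zero → sign 0
step 3: row/col 3 already zero → sign 0
signature = (0, 2, 2)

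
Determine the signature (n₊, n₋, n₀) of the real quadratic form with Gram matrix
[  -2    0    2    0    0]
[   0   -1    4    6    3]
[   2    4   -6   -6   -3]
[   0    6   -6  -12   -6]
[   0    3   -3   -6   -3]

step 0: pivot -2 → sign −
step 1: pivot -1 → sign −
step 2: pivot 12 → sign +
step 3: pivot -3 → sign −
step 4: row/col 4 already zero → sign 0
signature = (1, 3, 1)

Answer: (1, 3, 1)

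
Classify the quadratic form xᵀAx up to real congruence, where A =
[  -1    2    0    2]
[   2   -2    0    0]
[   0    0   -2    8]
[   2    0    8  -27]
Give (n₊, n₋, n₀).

Answer: (2, 2, 0)

Derivation:
step 0: pivot -1 → sign −
step 1: pivot 2 → sign +
step 2: pivot -2 → sign −
step 3: pivot 1 → sign +
signature = (2, 2, 0)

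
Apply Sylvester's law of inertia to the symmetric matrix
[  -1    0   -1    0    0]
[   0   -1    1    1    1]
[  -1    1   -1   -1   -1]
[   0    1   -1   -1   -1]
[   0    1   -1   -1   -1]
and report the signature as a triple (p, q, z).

step 0: pivot -1 → sign −
step 1: pivot -1 → sign −
step 2: pivot 1 → sign +
step 3: row/col 3 already zero → sign 0
step 4: row/col 4 already zero → sign 0
signature = (1, 2, 2)

Answer: (1, 2, 2)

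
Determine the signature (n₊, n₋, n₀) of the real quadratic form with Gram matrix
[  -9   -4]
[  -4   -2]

Answer: (0, 2, 0)

Derivation:
step 0: pivot -9 → sign −
step 1: pivot -2/9 → sign −
signature = (0, 2, 0)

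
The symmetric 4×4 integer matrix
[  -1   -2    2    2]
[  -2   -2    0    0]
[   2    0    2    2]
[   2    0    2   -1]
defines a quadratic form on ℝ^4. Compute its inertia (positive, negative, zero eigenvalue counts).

Answer: (1, 3, 0)

Derivation:
step 0: pivot -1 → sign −
step 1: pivot 2 → sign +
step 2: pivot -2 → sign −
step 3: pivot -3 → sign −
signature = (1, 3, 0)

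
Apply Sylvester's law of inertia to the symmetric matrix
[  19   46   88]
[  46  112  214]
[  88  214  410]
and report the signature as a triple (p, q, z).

step 0: pivot 19 → sign +
step 1: pivot 12/19 → sign +
step 2: pivot 1 → sign +
signature = (3, 0, 0)

Answer: (3, 0, 0)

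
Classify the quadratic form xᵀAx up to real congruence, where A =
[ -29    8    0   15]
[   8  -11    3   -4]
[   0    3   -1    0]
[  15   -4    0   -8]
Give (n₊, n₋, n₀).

step 0: pivot -29 → sign −
step 1: pivot -255/29 → sign −
step 2: pivot 2/85 → sign +
step 3: pivot -1/3 → sign −
signature = (1, 3, 0)

Answer: (1, 3, 0)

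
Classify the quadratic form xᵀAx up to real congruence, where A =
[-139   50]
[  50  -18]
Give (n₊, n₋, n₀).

step 0: pivot -139 → sign −
step 1: pivot -2/139 → sign −
signature = (0, 2, 0)

Answer: (0, 2, 0)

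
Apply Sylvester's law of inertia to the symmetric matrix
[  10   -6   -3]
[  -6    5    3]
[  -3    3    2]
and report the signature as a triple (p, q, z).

step 0: pivot 10 → sign +
step 1: pivot 7/5 → sign +
step 2: pivot 1/14 → sign +
signature = (3, 0, 0)

Answer: (3, 0, 0)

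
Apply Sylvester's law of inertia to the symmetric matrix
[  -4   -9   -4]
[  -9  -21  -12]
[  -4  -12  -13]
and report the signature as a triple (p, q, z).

step 0: pivot -4 → sign −
step 1: pivot -3/4 → sign −
step 2: pivot 3 → sign +
signature = (1, 2, 0)

Answer: (1, 2, 0)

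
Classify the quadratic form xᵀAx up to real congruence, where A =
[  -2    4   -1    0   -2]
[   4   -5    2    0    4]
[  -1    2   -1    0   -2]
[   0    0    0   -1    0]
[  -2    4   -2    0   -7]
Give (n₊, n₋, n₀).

step 0: pivot -2 → sign −
step 1: pivot 3 → sign +
step 2: pivot -1/2 → sign −
step 3: pivot -1 → sign −
step 4: pivot -3 → sign −
signature = (1, 4, 0)

Answer: (1, 4, 0)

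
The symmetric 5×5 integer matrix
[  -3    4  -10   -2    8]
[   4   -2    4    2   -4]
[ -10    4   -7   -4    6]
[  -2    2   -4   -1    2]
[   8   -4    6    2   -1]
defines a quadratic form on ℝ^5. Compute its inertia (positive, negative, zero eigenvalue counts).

Answer: (2, 3, 0)

Derivation:
step 0: pivot -3 → sign −
step 1: pivot 10/3 → sign +
step 2: pivot 1/5 → sign +
step 3: pivot -3 → sign −
step 4: pivot -1 → sign −
signature = (2, 3, 0)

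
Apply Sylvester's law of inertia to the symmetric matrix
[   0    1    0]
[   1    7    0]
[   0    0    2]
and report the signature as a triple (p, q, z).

Answer: (2, 1, 0)

Derivation:
step 0: pivot 7 → sign +
step 1: pivot -1/7 → sign −
step 2: pivot 2 → sign +
signature = (2, 1, 0)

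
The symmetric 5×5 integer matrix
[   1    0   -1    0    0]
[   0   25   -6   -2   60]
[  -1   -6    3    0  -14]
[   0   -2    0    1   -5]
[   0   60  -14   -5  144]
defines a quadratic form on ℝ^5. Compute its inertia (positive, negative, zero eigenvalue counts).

step 0: pivot 1 → sign +
step 1: pivot 25 → sign +
step 2: pivot 14/25 → sign +
step 3: pivot 3/7 → sign +
step 4: pivot -1/3 → sign −
signature = (4, 1, 0)

Answer: (4, 1, 0)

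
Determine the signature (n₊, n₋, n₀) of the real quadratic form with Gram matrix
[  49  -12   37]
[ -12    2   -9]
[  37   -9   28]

Answer: (2, 1, 0)

Derivation:
step 0: pivot 49 → sign +
step 1: pivot -46/49 → sign −
step 2: pivot 3/46 → sign +
signature = (2, 1, 0)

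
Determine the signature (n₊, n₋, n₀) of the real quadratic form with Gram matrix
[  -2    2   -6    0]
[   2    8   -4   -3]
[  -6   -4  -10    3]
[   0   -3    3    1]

Answer: (2, 2, 0)

Derivation:
step 0: pivot -2 → sign −
step 1: pivot 10 → sign +
step 2: pivot -2 → sign −
step 3: pivot 1/10 → sign +
signature = (2, 2, 0)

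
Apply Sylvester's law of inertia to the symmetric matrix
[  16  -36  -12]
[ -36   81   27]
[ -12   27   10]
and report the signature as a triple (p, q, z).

Answer: (2, 0, 1)

Derivation:
step 0: pivot 16 → sign +
step 1: pivot 1 → sign +
step 2: row/col 2 already zero → sign 0
signature = (2, 0, 1)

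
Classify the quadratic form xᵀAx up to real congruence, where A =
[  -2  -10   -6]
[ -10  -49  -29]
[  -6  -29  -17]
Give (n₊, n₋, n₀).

step 0: pivot -2 → sign −
step 1: pivot 1 → sign +
step 2: row/col 2 already zero → sign 0
signature = (1, 1, 1)

Answer: (1, 1, 1)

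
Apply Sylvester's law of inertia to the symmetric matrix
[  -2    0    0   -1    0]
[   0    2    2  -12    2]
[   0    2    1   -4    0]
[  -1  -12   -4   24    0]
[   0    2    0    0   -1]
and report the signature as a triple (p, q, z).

step 0: pivot -2 → sign −
step 1: pivot 2 → sign +
step 2: pivot -1 → sign −
step 3: pivot 33/2 → sign +
step 4: pivot 1/33 → sign +
signature = (3, 2, 0)

Answer: (3, 2, 0)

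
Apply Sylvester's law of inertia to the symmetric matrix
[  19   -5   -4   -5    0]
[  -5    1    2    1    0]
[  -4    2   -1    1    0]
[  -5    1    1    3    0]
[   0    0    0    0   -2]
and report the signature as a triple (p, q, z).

step 0: pivot 19 → sign +
step 1: pivot -6/19 → sign −
step 2: pivot 1 → sign +
step 3: pivot 1 → sign +
step 4: pivot -2 → sign −
signature = (3, 2, 0)

Answer: (3, 2, 0)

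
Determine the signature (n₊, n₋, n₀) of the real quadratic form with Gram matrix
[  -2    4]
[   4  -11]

step 0: pivot -2 → sign −
step 1: pivot -3 → sign −
signature = (0, 2, 0)

Answer: (0, 2, 0)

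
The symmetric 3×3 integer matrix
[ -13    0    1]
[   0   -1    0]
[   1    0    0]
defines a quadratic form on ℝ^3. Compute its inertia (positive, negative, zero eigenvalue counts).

step 0: pivot -13 → sign −
step 1: pivot -1 → sign −
step 2: pivot 1/13 → sign +
signature = (1, 2, 0)

Answer: (1, 2, 0)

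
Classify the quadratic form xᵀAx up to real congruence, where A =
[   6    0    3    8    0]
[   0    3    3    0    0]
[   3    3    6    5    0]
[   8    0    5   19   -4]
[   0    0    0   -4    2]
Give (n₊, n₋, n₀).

step 0: pivot 6 → sign +
step 1: pivot 3 → sign +
step 2: pivot 3/2 → sign +
step 3: pivot 23/3 → sign +
step 4: pivot -2/23 → sign −
signature = (4, 1, 0)

Answer: (4, 1, 0)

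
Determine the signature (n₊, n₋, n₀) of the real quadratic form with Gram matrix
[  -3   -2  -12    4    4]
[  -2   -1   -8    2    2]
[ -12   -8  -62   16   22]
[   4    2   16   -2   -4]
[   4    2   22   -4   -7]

step 0: pivot -3 → sign −
step 1: pivot 1/3 → sign +
step 2: pivot -14 → sign −
step 3: pivot 2 → sign +
step 4: pivot -3/7 → sign −
signature = (2, 3, 0)

Answer: (2, 3, 0)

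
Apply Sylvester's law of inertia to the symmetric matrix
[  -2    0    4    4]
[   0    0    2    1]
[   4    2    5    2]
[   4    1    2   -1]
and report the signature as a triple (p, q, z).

step 0: pivot -2 → sign −
step 1: pivot 13 → sign +
step 2: pivot -4/13 → sign −
step 3: pivot 1/4 → sign +
signature = (2, 2, 0)

Answer: (2, 2, 0)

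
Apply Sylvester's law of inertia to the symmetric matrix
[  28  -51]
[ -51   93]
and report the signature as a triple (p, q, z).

Answer: (2, 0, 0)

Derivation:
step 0: pivot 28 → sign +
step 1: pivot 3/28 → sign +
signature = (2, 0, 0)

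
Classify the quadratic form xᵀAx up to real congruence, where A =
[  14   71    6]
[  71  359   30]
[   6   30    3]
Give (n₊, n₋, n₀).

step 0: pivot 14 → sign +
step 1: pivot -15/14 → sign −
step 2: pivot 3/5 → sign +
signature = (2, 1, 0)

Answer: (2, 1, 0)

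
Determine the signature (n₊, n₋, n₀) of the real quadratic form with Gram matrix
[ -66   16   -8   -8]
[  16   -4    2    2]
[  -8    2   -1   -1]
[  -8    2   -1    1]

step 0: pivot -66 → sign −
step 1: pivot -4/33 → sign −
step 2: pivot 2 → sign +
step 3: row/col 3 already zero → sign 0
signature = (1, 2, 1)

Answer: (1, 2, 1)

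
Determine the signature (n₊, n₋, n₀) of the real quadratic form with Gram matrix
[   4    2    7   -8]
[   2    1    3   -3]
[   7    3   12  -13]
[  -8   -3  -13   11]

step 0: pivot 4 → sign +
step 1: pivot -1/4 → sign −
step 2: pivot 1 → sign +
step 3: pivot -2 → sign −
signature = (2, 2, 0)

Answer: (2, 2, 0)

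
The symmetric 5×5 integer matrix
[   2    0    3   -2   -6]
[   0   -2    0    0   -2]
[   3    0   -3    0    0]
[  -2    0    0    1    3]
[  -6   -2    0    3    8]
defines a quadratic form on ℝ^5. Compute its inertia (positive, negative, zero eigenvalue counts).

step 0: pivot 2 → sign +
step 1: pivot -2 → sign −
step 2: pivot -15/2 → sign −
step 3: pivot 1/5 → sign +
step 4: pivot 1 → sign +
signature = (3, 2, 0)

Answer: (3, 2, 0)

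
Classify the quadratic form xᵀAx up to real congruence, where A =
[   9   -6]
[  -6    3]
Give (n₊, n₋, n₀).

step 0: pivot 9 → sign +
step 1: pivot -1 → sign −
signature = (1, 1, 0)

Answer: (1, 1, 0)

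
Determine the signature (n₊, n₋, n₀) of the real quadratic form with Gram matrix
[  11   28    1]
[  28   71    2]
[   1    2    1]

step 0: pivot 11 → sign +
step 1: pivot -3/11 → sign −
step 2: pivot 2 → sign +
signature = (2, 1, 0)

Answer: (2, 1, 0)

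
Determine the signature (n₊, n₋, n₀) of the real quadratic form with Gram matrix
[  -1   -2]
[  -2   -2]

step 0: pivot -1 → sign −
step 1: pivot 2 → sign +
signature = (1, 1, 0)

Answer: (1, 1, 0)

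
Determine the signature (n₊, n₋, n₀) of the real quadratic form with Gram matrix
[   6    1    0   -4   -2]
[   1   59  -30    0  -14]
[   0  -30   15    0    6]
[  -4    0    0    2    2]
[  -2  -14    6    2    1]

Answer: (3, 2, 0)

Derivation:
step 0: pivot 6 → sign +
step 1: pivot 353/6 → sign +
step 2: pivot -105/353 → sign −
step 3: pivot -2/7 → sign −
step 4: pivot 3/5 → sign +
signature = (3, 2, 0)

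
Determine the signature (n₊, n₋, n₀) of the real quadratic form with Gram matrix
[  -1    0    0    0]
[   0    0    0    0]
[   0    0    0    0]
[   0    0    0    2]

Answer: (1, 1, 2)

Derivation:
step 0: pivot -1 → sign −
step 1: pivot 2 → sign +
step 2: row/col 2 already zero → sign 0
step 3: row/col 3 already zero → sign 0
signature = (1, 1, 2)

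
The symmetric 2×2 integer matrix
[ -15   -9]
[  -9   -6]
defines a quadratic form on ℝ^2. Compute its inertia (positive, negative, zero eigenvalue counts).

step 0: pivot -15 → sign −
step 1: pivot -3/5 → sign −
signature = (0, 2, 0)

Answer: (0, 2, 0)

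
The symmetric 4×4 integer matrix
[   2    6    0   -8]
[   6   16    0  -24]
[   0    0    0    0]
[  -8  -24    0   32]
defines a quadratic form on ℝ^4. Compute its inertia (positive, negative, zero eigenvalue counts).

step 0: pivot 2 → sign +
step 1: pivot -2 → sign −
step 2: row/col 2 already zero → sign 0
step 3: row/col 3 already zero → sign 0
signature = (1, 1, 2)

Answer: (1, 1, 2)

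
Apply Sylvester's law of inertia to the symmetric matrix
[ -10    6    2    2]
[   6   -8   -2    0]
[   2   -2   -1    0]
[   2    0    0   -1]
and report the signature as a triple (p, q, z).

Answer: (0, 4, 0)

Derivation:
step 0: pivot -10 → sign −
step 1: pivot -22/5 → sign −
step 2: pivot -5/11 → sign −
step 3: pivot -1/5 → sign −
signature = (0, 4, 0)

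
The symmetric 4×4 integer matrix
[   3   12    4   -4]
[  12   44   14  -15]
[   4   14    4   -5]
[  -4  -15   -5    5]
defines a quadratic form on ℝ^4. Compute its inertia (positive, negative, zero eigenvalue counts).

Answer: (1, 2, 1)

Derivation:
step 0: pivot 3 → sign +
step 1: pivot -4 → sign −
step 2: pivot -1/3 → sign −
step 3: row/col 3 already zero → sign 0
signature = (1, 2, 1)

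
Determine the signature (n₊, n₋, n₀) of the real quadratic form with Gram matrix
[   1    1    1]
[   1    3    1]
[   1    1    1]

Answer: (2, 0, 1)

Derivation:
step 0: pivot 1 → sign +
step 1: pivot 2 → sign +
step 2: row/col 2 already zero → sign 0
signature = (2, 0, 1)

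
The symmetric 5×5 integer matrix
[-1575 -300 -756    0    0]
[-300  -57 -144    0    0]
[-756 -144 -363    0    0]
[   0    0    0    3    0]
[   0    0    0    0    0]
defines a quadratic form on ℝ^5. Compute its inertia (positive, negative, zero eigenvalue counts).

step 0: pivot -1575 → sign −
step 1: pivot 1/7 → sign +
step 2: pivot -3/25 → sign −
step 3: pivot 3 → sign +
step 4: row/col 4 already zero → sign 0
signature = (2, 2, 1)

Answer: (2, 2, 1)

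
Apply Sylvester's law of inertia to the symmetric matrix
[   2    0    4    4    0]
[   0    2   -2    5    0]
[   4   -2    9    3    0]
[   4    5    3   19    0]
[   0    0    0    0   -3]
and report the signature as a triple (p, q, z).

Answer: (2, 3, 0)

Derivation:
step 0: pivot 2 → sign +
step 1: pivot 2 → sign +
step 2: pivot -1 → sign −
step 3: pivot -3/2 → sign −
step 4: pivot -3 → sign −
signature = (2, 3, 0)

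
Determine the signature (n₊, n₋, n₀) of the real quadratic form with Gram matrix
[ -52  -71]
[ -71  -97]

step 0: pivot -52 → sign −
step 1: pivot -3/52 → sign −
signature = (0, 2, 0)

Answer: (0, 2, 0)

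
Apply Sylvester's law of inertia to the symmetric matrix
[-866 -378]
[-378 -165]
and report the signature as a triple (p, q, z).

Answer: (0, 2, 0)

Derivation:
step 0: pivot -866 → sign −
step 1: pivot -3/433 → sign −
signature = (0, 2, 0)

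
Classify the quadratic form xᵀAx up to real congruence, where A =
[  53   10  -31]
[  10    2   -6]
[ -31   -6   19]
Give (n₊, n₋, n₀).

Answer: (3, 0, 0)

Derivation:
step 0: pivot 53 → sign +
step 1: pivot 6/53 → sign +
step 2: pivot 2/3 → sign +
signature = (3, 0, 0)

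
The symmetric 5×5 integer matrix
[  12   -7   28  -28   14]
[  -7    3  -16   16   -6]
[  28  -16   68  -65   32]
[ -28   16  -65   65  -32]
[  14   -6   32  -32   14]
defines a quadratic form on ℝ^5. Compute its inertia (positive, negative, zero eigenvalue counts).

Answer: (3, 2, 0)

Derivation:
step 0: pivot 12 → sign +
step 1: pivot -13/12 → sign −
step 2: pivot 36/13 → sign +
step 3: pivot -1/4 → sign −
step 4: pivot 2 → sign +
signature = (3, 2, 0)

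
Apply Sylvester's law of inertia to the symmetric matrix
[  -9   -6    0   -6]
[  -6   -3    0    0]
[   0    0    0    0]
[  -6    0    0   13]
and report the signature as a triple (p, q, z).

step 0: pivot -9 → sign −
step 1: pivot 1 → sign +
step 2: pivot 1 → sign +
step 3: row/col 3 already zero → sign 0
signature = (2, 1, 1)

Answer: (2, 1, 1)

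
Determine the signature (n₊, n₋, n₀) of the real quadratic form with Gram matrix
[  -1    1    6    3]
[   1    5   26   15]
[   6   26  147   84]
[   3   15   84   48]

step 0: pivot -1 → sign −
step 1: pivot 6 → sign +
step 2: pivot 37/3 → sign +
step 3: pivot 3/37 → sign +
signature = (3, 1, 0)

Answer: (3, 1, 0)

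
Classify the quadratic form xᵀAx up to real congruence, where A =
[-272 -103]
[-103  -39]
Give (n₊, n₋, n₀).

Answer: (1, 1, 0)

Derivation:
step 0: pivot -272 → sign −
step 1: pivot 1/272 → sign +
signature = (1, 1, 0)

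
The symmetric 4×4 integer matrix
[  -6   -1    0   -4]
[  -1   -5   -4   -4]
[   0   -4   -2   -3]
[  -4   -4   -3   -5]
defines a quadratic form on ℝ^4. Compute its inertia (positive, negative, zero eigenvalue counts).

step 0: pivot -6 → sign −
step 1: pivot -29/6 → sign −
step 2: pivot 38/29 → sign +
step 3: pivot -3/38 → sign −
signature = (1, 3, 0)

Answer: (1, 3, 0)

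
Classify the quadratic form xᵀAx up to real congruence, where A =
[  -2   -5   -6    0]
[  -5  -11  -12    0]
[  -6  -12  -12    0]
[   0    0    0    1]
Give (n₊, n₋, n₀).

step 0: pivot -2 → sign −
step 1: pivot 3/2 → sign +
step 2: pivot 1 → sign +
step 3: row/col 3 already zero → sign 0
signature = (2, 1, 1)

Answer: (2, 1, 1)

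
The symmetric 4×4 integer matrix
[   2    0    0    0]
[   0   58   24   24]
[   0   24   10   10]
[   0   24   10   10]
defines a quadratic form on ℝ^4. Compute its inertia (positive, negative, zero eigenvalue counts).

Answer: (3, 0, 1)

Derivation:
step 0: pivot 2 → sign +
step 1: pivot 58 → sign +
step 2: pivot 2/29 → sign +
step 3: row/col 3 already zero → sign 0
signature = (3, 0, 1)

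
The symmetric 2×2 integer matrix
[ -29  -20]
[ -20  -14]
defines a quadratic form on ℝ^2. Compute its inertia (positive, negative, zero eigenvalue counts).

step 0: pivot -29 → sign −
step 1: pivot -6/29 → sign −
signature = (0, 2, 0)

Answer: (0, 2, 0)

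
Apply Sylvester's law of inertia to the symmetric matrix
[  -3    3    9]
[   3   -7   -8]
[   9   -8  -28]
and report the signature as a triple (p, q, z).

Answer: (0, 3, 0)

Derivation:
step 0: pivot -3 → sign −
step 1: pivot -4 → sign −
step 2: pivot -3/4 → sign −
signature = (0, 3, 0)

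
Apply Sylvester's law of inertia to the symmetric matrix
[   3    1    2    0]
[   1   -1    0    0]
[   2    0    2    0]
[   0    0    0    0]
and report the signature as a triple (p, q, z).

step 0: pivot 3 → sign +
step 1: pivot -4/3 → sign −
step 2: pivot 1 → sign +
step 3: row/col 3 already zero → sign 0
signature = (2, 1, 1)

Answer: (2, 1, 1)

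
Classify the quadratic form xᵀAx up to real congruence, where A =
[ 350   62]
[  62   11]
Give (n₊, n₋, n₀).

Answer: (2, 0, 0)

Derivation:
step 0: pivot 350 → sign +
step 1: pivot 3/175 → sign +
signature = (2, 0, 0)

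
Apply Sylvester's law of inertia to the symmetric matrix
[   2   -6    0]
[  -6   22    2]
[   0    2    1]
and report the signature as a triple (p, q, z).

step 0: pivot 2 → sign +
step 1: pivot 4 → sign +
step 2: row/col 2 already zero → sign 0
signature = (2, 0, 1)

Answer: (2, 0, 1)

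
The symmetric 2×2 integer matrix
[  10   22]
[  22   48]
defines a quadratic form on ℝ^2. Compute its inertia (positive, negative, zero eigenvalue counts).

Answer: (1, 1, 0)

Derivation:
step 0: pivot 10 → sign +
step 1: pivot -2/5 → sign −
signature = (1, 1, 0)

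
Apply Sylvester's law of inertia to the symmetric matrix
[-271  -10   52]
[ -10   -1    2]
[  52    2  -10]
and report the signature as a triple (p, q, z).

step 0: pivot -271 → sign −
step 1: pivot -171/271 → sign −
step 2: pivot -2/171 → sign −
signature = (0, 3, 0)

Answer: (0, 3, 0)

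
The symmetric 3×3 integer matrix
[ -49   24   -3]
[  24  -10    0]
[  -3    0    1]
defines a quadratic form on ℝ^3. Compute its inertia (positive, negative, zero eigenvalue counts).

step 0: pivot -49 → sign −
step 1: pivot 86/49 → sign +
step 2: pivot -2/43 → sign −
signature = (1, 2, 0)

Answer: (1, 2, 0)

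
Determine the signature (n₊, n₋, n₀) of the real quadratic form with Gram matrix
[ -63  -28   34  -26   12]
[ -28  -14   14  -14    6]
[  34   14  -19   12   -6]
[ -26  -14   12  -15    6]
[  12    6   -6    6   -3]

Answer: (1, 4, 0)

Derivation:
step 0: pivot -63 → sign −
step 1: pivot -14/9 → sign −
step 2: pivot 1/7 → sign +
step 3: pivot -1 → sign −
step 4: pivot -3/7 → sign −
signature = (1, 4, 0)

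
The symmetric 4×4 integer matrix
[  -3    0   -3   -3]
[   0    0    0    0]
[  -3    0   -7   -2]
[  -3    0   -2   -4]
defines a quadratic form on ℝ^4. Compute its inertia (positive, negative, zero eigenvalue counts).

step 0: pivot -3 → sign −
step 1: pivot -4 → sign −
step 2: pivot -3/4 → sign −
step 3: row/col 3 already zero → sign 0
signature = (0, 3, 1)

Answer: (0, 3, 1)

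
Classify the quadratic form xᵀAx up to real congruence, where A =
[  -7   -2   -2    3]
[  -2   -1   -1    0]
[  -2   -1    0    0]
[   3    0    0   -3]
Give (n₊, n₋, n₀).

step 0: pivot -7 → sign −
step 1: pivot -3/7 → sign −
step 2: pivot 1 → sign +
step 3: row/col 3 already zero → sign 0
signature = (1, 2, 1)

Answer: (1, 2, 1)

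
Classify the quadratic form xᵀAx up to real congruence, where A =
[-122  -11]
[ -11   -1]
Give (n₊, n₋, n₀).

Answer: (0, 2, 0)

Derivation:
step 0: pivot -122 → sign −
step 1: pivot -1/122 → sign −
signature = (0, 2, 0)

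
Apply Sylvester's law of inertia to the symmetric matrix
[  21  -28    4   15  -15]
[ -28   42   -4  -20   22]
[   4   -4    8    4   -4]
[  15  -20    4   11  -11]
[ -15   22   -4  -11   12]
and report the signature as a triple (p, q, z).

Answer: (4, 0, 1)

Derivation:
step 0: pivot 21 → sign +
step 1: pivot 14/3 → sign +
step 2: pivot 48/7 → sign +
step 3: pivot 2/21 → sign +
step 4: row/col 4 already zero → sign 0
signature = (4, 0, 1)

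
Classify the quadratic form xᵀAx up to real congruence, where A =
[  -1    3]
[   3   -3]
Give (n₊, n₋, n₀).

Answer: (1, 1, 0)

Derivation:
step 0: pivot -1 → sign −
step 1: pivot 6 → sign +
signature = (1, 1, 0)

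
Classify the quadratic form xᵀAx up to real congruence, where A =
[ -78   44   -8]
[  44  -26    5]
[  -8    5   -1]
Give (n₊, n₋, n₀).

Answer: (1, 2, 0)

Derivation:
step 0: pivot -78 → sign −
step 1: pivot -46/39 → sign −
step 2: pivot 1/46 → sign +
signature = (1, 2, 0)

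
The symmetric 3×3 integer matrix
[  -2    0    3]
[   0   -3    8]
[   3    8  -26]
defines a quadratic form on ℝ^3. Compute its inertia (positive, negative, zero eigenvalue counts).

step 0: pivot -2 → sign −
step 1: pivot -3 → sign −
step 2: pivot -1/6 → sign −
signature = (0, 3, 0)

Answer: (0, 3, 0)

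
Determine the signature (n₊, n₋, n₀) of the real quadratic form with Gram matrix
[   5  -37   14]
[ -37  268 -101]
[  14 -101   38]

step 0: pivot 5 → sign +
step 1: pivot -29/5 → sign −
step 2: pivot -1/29 → sign −
signature = (1, 2, 0)

Answer: (1, 2, 0)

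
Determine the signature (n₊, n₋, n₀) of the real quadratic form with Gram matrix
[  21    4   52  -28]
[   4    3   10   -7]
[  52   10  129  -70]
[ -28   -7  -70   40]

step 0: pivot 21 → sign +
step 1: pivot 47/21 → sign +
step 2: pivot 11/47 → sign +
step 3: pivot -1/11 → sign −
signature = (3, 1, 0)

Answer: (3, 1, 0)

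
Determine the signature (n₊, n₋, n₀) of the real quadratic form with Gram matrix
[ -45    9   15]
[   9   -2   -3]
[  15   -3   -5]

step 0: pivot -45 → sign −
step 1: pivot -1/5 → sign −
step 2: row/col 2 already zero → sign 0
signature = (0, 2, 1)

Answer: (0, 2, 1)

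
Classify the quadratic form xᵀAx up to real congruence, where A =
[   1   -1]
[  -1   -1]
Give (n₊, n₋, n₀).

step 0: pivot 1 → sign +
step 1: pivot -2 → sign −
signature = (1, 1, 0)

Answer: (1, 1, 0)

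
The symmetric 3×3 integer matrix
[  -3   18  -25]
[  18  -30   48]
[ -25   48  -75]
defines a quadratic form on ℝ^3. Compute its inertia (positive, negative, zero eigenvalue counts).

Answer: (1, 2, 0)

Derivation:
step 0: pivot -3 → sign −
step 1: pivot 78 → sign +
step 2: pivot -2/39 → sign −
signature = (1, 2, 0)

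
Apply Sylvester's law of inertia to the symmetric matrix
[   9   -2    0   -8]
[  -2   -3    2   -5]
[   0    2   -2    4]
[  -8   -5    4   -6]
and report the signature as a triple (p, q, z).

step 0: pivot 9 → sign +
step 1: pivot -31/9 → sign −
step 2: pivot -26/31 → sign −
step 3: pivot 3/13 → sign +
signature = (2, 2, 0)

Answer: (2, 2, 0)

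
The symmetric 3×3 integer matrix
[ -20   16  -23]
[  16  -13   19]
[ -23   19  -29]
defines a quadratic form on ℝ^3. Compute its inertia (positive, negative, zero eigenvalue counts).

step 0: pivot -20 → sign −
step 1: pivot -1/5 → sign −
step 2: pivot -3/4 → sign −
signature = (0, 3, 0)

Answer: (0, 3, 0)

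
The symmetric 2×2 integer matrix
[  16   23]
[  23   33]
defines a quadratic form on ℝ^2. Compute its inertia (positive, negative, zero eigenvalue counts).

step 0: pivot 16 → sign +
step 1: pivot -1/16 → sign −
signature = (1, 1, 0)

Answer: (1, 1, 0)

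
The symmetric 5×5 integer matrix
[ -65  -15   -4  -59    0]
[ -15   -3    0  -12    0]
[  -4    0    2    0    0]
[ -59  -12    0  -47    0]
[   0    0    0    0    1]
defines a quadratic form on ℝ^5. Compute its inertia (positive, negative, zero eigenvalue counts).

Answer: (4, 1, 0)

Derivation:
step 0: pivot -65 → sign −
step 1: pivot 6/13 → sign +
step 2: pivot 2/5 → sign +
step 3: pivot 1/2 → sign +
step 4: pivot 1 → sign +
signature = (4, 1, 0)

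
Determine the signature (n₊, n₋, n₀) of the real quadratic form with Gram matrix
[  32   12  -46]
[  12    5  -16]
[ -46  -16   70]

step 0: pivot 32 → sign +
step 1: pivot 1/2 → sign +
step 2: pivot 3/4 → sign +
signature = (3, 0, 0)

Answer: (3, 0, 0)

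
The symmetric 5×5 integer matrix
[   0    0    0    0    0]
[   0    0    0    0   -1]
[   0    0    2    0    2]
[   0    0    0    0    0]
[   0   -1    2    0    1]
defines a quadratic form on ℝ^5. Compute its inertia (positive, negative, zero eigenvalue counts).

step 0: pivot 2 → sign +
step 1: pivot -1 → sign −
step 2: pivot 1 → sign +
step 3: row/col 3 already zero → sign 0
step 4: row/col 4 already zero → sign 0
signature = (2, 1, 2)

Answer: (2, 1, 2)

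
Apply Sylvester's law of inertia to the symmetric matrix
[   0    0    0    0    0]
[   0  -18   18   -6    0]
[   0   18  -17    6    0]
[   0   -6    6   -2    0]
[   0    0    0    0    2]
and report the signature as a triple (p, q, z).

step 0: pivot -18 → sign −
step 1: pivot 1 → sign +
step 2: pivot 2 → sign +
step 3: row/col 3 already zero → sign 0
step 4: row/col 4 already zero → sign 0
signature = (2, 1, 2)

Answer: (2, 1, 2)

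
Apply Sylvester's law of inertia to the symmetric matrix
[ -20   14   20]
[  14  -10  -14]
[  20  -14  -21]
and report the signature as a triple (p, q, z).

Answer: (0, 3, 0)

Derivation:
step 0: pivot -20 → sign −
step 1: pivot -1/5 → sign −
step 2: pivot -1 → sign −
signature = (0, 3, 0)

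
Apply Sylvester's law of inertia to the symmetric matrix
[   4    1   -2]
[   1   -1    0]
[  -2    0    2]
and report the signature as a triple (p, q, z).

Answer: (2, 1, 0)

Derivation:
step 0: pivot 4 → sign +
step 1: pivot -5/4 → sign −
step 2: pivot 6/5 → sign +
signature = (2, 1, 0)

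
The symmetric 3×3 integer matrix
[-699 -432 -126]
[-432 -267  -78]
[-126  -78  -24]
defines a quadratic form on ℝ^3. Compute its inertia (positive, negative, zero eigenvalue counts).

step 0: pivot -699 → sign −
step 1: pivot -3/233 → sign −
step 2: row/col 2 already zero → sign 0
signature = (0, 2, 1)

Answer: (0, 2, 1)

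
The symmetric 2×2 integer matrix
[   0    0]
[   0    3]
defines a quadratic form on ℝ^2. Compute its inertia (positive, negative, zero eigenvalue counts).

Answer: (1, 0, 1)

Derivation:
step 0: pivot 3 → sign +
step 1: row/col 1 already zero → sign 0
signature = (1, 0, 1)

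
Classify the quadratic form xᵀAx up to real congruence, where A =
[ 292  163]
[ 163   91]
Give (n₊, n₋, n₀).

Answer: (2, 0, 0)

Derivation:
step 0: pivot 292 → sign +
step 1: pivot 3/292 → sign +
signature = (2, 0, 0)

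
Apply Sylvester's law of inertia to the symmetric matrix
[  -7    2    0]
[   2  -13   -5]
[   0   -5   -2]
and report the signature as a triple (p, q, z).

Answer: (1, 2, 0)

Derivation:
step 0: pivot -7 → sign −
step 1: pivot -87/7 → sign −
step 2: pivot 1/87 → sign +
signature = (1, 2, 0)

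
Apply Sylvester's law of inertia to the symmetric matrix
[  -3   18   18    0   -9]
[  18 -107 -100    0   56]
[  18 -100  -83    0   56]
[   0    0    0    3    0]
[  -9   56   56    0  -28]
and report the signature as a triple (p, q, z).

step 0: pivot -3 → sign −
step 1: pivot 1 → sign +
step 2: pivot -39 → sign −
step 3: pivot 3 → sign +
step 4: pivot 1/39 → sign +
signature = (3, 2, 0)

Answer: (3, 2, 0)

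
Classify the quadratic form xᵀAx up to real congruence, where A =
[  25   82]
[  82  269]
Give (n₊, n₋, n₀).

step 0: pivot 25 → sign +
step 1: pivot 1/25 → sign +
signature = (2, 0, 0)

Answer: (2, 0, 0)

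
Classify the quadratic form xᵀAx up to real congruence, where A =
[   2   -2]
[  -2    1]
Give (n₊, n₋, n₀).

Answer: (1, 1, 0)

Derivation:
step 0: pivot 2 → sign +
step 1: pivot -1 → sign −
signature = (1, 1, 0)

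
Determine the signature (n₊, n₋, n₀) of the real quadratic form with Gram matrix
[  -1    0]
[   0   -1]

Answer: (0, 2, 0)

Derivation:
step 0: pivot -1 → sign −
step 1: pivot -1 → sign −
signature = (0, 2, 0)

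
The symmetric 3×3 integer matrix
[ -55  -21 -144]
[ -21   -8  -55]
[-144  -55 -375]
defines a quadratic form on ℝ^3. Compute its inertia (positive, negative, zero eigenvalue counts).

step 0: pivot -55 → sign −
step 1: pivot 1/55 → sign +
step 2: pivot 2 → sign +
signature = (2, 1, 0)

Answer: (2, 1, 0)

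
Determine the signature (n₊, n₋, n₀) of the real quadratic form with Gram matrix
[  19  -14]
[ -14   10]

step 0: pivot 19 → sign +
step 1: pivot -6/19 → sign −
signature = (1, 1, 0)

Answer: (1, 1, 0)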